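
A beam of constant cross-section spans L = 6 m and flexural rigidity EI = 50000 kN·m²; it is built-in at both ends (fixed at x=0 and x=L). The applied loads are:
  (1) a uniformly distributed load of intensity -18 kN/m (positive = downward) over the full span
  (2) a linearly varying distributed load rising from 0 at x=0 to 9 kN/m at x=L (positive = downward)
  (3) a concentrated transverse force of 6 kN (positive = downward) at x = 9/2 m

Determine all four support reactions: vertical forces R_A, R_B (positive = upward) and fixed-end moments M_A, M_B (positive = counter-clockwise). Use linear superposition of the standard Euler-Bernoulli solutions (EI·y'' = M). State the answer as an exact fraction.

Load 1 — uniform load w=-18 kN/m over full span:
  R_A = wL/2 = (-18)·6/2 = -54 kN
  M_A = wL²/12 = (-18)·6²/12 = -54 kN·m
  R_B = wL/2 = (-18)·6/2 = -54 kN
  M_B = -wL²/12 = -(-18)·6²/12 = 54 kN·m
Load 2 — triangular load w₀=9 kN/m (0→w₀ over full span):
  R_A = 3w₀L/20 = 3·9·6/20 = 81/10 kN
  M_A = w₀L²/30 = 9·6²/30 = 54/5 kN·m
  R_B = 7w₀L/20 = 7·9·6/20 = 189/10 kN
  M_B = -w₀L²/20 = -9·6²/20 = -81/5 kN·m
Load 3 — point force P=6 kN at a=9/2 m (b=L-a=3/2):
  R_A = Pb²(3a+b)/L³ = 6·(3/2)²·(3·(9/2)+(3/2))/6³ = 15/16 kN
  M_A = Pab²/L² = 6·(9/2)·(3/2)²/6² = 27/16 kN·m
  R_B = Pa²(a+3b)/L³ = 6·(9/2)²·((9/2)+3·(3/2))/6³ = 81/16 kN
  M_B = -Pa²b/L² = -6·(9/2)²·(3/2)/6² = -81/16 kN·m
Superposition: R_A = -3597/80 kN, M_A = -3321/80 kN·m, R_B = -2403/80 kN, M_B = 2619/80 kN·m

R_A = -3597/80 kN, M_A = -3321/80 kN·m, R_B = -2403/80 kN, M_B = 2619/80 kN·m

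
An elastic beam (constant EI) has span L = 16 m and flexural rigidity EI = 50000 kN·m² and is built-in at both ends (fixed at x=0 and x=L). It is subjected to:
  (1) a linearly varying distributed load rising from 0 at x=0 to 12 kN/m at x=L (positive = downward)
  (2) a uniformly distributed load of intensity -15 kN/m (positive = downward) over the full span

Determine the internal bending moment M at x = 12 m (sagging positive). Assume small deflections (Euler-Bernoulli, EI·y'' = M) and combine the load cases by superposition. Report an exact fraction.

M(12) = -64/5 kN·m

Load 1 — triangular load w₀=12 kN/m (0→w₀ over full span):
  M_1 = 3w₀Lx/20 - w₀L²/30 - w₀x³/(6L) = 3·12·16·12/20 - 12·16²/30 - 12·12³/(6·16) = 136/5 kN·m
Load 2 — uniform load w=-15 kN/m over full span:
  M_2 = wLx/2 - wL²/12 - wx²/2 = (-15)·16·12/2 - (-15)·16²/12 - (-15)·12²/2 = -40 kN·m
Superposition: M = Σ M_i = -64/5 kN·m ≈ -12.800000 kN·m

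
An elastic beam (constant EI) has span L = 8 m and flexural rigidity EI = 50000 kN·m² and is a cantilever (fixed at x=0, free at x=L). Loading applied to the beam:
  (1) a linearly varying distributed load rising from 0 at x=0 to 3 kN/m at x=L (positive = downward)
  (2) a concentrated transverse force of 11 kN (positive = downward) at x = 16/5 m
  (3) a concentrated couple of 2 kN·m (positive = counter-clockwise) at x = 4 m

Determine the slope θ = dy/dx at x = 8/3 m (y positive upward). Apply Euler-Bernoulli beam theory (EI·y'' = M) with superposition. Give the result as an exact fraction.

Load 1 — triangular load w₀=3 kN/m (0→w₀ over full span):
  θ_1 = (w₀Lx²/4-w₀L²x/3-w₀x⁴/(24L))/EI = (3·8·(8/3)²/4-3·8²·(8/3)/3-3·(8/3)⁴/(24·8))/50000 = -652/253125 rad
Load 2 — point force P=11 kN at a=16/5 m (b=L-a=24/5):
  θ_2 = -Px(2a-x)/(2EI)  [x≤a] = -11·(8/3)·(2·(16/5)-(8/3))/(2·50000) = -154/140625 rad
Load 3 — applied couple M₀=2 kN·m at a=4 m (b=L-a=4):
  θ_3 = M₀x/EI  [x≤a] = 2·(8/3)/50000 = 1/9375 rad
Superposition: θ = Σ θ_i = -4511/1265625 rad ≈ -0.003564 rad

θ(8/3) = -4511/1265625 rad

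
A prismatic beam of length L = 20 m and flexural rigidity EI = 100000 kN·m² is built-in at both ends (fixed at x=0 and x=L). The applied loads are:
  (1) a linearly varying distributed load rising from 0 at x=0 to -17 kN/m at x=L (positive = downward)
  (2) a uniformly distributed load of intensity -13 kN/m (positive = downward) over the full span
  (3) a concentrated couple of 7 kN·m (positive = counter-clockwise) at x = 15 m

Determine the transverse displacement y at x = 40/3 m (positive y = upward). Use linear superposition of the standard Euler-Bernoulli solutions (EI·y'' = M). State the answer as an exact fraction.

Load 1 — triangular load w₀=-17 kN/m (0→w₀ over full span):
  y_1 = -w₀x²(L-x)²(x+2L)/(120LEI) = -(-17)·(40/3)²·(20-(40/3))²·((40/3)+2·20)/(120·20·100000) = 544/18225 m
Load 2 — uniform load w=-13 kN/m over full span:
  y_2 = -wx²(L-x)²/(24EI) = -(-13)·(40/3)²·(20-(40/3))²/(24·100000) = 52/1215 m
Load 3 — applied couple M₀=7 kN·m at a=15 m (b=L-a=5):
  y_3 = (R_Ax³/6 - M_Ax²/2)/EI  [x≤a] with R_A=63/160, M_A=35/16 = ((63/160)·(40/3)³/6 - (35/16)·(40/3)²/2)/100000 = -7/18000 m
Superposition: y = Σ y_i = 105353/1458000 m ≈ 0.072259 m

y(40/3) = 105353/1458000 m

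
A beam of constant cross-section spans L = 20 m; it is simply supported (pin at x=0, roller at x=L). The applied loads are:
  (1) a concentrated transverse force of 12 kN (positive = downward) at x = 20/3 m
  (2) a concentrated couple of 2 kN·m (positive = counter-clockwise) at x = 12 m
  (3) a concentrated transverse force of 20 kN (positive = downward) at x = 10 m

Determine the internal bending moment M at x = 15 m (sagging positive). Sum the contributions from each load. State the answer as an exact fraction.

M(15) = 139/2 kN·m

Load 1 — point force P=12 kN at a=20/3 m (b=L-a=40/3):
  M_1 = Pa(L-x)/L  [x>a] = 12·(20/3)·(20-15)/20 = 20 kN·m
Load 2 — applied couple M₀=2 kN·m at a=12 m (b=L-a=8):
  M_2 = M₀x/L - M₀  [x>a] = 2·15/20 - 2 = -1/2 kN·m
Load 3 — point force P=20 kN at a=10 m (b=L-a=10):
  M_3 = Pa(L-x)/L  [x>a] = 20·10·(20-15)/20 = 50 kN·m
Superposition: M = Σ M_i = 139/2 kN·m ≈ 69.500000 kN·m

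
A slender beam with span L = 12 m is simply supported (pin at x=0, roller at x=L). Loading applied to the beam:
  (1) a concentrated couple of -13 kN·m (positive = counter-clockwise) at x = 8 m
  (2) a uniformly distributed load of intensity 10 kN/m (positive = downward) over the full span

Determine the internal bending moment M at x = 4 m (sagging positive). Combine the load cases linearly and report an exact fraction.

M(4) = 467/3 kN·m

Load 1 — applied couple M₀=-13 kN·m at a=8 m (b=L-a=4):
  M_1 = M₀x/L  [x≤a] = (-13)·4/12 = -13/3 kN·m
Load 2 — uniform load w=10 kN/m over full span:
  M_2 = wx(L-x)/2 = 10·4·(12-4)/2 = 160 kN·m
Superposition: M = Σ M_i = 467/3 kN·m ≈ 155.666667 kN·m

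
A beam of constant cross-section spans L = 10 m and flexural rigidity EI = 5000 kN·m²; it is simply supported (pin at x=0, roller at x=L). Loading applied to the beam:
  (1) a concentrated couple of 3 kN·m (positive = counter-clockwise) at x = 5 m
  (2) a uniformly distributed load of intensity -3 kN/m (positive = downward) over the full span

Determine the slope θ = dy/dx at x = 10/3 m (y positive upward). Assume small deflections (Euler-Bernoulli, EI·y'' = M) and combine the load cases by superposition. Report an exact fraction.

Load 1 — applied couple M₀=3 kN·m at a=5 m (b=L-a=5):
  θ_1 = (M₀x²/(2L)+C₁)/EI  [x≤a] with C₁=M₀(3b²-L²)/(6L)=-5/4 = (3·(10/3)²/(2·10)+(-5/4))/5000 = 1/12000 rad
Load 2 — uniform load w=-3 kN/m over full span:
  θ_2 = -w(L³-6Lx²+4x³)/(24EI) = -(-3)·(10³-6·10·(10/3)²+4·(10/3)³)/(24·5000) = 13/1080 rad
Superposition: θ = Σ θ_i = 1309/108000 rad ≈ 0.012120 rad

θ(10/3) = 1309/108000 rad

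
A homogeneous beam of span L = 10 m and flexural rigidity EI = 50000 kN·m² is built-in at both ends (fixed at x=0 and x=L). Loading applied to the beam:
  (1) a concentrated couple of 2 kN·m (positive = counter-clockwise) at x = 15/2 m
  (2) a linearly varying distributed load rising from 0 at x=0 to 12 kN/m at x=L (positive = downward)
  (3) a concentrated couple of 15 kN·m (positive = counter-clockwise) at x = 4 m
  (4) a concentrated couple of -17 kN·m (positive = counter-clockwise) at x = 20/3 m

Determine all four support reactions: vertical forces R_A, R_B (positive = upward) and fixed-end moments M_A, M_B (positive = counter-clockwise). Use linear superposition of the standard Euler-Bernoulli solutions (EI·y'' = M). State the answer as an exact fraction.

Load 1 — applied couple M₀=2 kN·m at a=15/2 m (b=L-a=5/2):
  R_A = 6M₀ab/L³ = 6·2·(15/2)·(5/2)/10³ = 9/40 kN
  M_A = M₀b(2a-b)/L² = 2·(5/2)·(2·(15/2)-(5/2))/10² = 5/8 kN·m
  R_B = -6M₀ab/L³ = -6·2·(15/2)·(5/2)/10³ = -9/40 kN
  M_B = M₀a(2b-a)/L² = 2·(15/2)·(2·(5/2)-(15/2))/10² = -3/8 kN·m
Load 2 — triangular load w₀=12 kN/m (0→w₀ over full span):
  R_A = 3w₀L/20 = 3·12·10/20 = 18 kN
  M_A = w₀L²/30 = 12·10²/30 = 40 kN·m
  R_B = 7w₀L/20 = 7·12·10/20 = 42 kN
  M_B = -w₀L²/20 = -12·10²/20 = -60 kN·m
Load 3 — applied couple M₀=15 kN·m at a=4 m (b=L-a=6):
  R_A = 6M₀ab/L³ = 6·15·4·6/10³ = 54/25 kN
  M_A = M₀b(2a-b)/L² = 15·6·(2·4-6)/10² = 9/5 kN·m
  R_B = -6M₀ab/L³ = -6·15·4·6/10³ = -54/25 kN
  M_B = M₀a(2b-a)/L² = 15·4·(2·6-4)/10² = 24/5 kN·m
Load 4 — applied couple M₀=-17 kN·m at a=20/3 m (b=L-a=10/3):
  R_A = 6M₀ab/L³ = 6·(-17)·(20/3)·(10/3)/10³ = -34/15 kN
  M_A = M₀b(2a-b)/L² = (-17)·(10/3)·(2·(20/3)-(10/3))/10² = -17/3 kN·m
  R_B = -6M₀ab/L³ = -6·(-17)·(20/3)·(10/3)/10³ = 34/15 kN
  M_B = M₀a(2b-a)/L² = (-17)·(20/3)·(2·(10/3)-(20/3))/10² = 0 kN·m
Superposition: R_A = 10871/600 kN, M_A = 4411/120 kN·m, R_B = 25129/600 kN, M_B = -2223/40 kN·m

R_A = 10871/600 kN, M_A = 4411/120 kN·m, R_B = 25129/600 kN, M_B = -2223/40 kN·m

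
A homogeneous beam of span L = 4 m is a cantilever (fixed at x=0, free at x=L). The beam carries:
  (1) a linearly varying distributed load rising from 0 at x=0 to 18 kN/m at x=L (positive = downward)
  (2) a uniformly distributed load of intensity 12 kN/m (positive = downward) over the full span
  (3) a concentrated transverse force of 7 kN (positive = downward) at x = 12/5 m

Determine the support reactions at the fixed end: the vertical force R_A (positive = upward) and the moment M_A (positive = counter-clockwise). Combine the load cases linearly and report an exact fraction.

R_A = 91 kN, M_A = 1044/5 kN·m

Load 1 — triangular load w₀=18 kN/m (0→w₀ over full span):
  R_A = w₀L/2 = 18·4/2 = 36 kN
  M_A = w₀L²/3 = 18·4²/3 = 96 kN·m
Load 2 — uniform load w=12 kN/m over full span:
  R_A = wL = 12·4 = 48 kN
  M_A = wL²/2 = 12·4²/2 = 96 kN·m
Load 3 — point force P=7 kN at a=12/5 m (b=L-a=8/5):
  R_A = P = 7 kN
  M_A = Pa = 7·(12/5) = 84/5 kN·m
Superposition: R_A = 91 kN, M_A = 1044/5 kN·m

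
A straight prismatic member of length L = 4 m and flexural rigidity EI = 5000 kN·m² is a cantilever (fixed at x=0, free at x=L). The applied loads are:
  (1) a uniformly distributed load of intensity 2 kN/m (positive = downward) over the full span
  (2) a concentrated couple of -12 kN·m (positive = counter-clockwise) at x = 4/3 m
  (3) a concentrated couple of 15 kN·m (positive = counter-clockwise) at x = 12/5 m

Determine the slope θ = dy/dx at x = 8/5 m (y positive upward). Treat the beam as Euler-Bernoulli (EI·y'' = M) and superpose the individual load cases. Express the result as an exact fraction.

Load 1 — uniform load w=2 kN/m over full span:
  θ_1 = -wx(x²-3Lx+3L²)/(6EI) = -2·(8/5)·((8/5)²-3·4·(8/5)+3·4²)/(6·5000) = -784/234375 rad
Load 2 — applied couple M₀=-12 kN·m at a=4/3 m (b=L-a=8/3):
  θ_2 = M₀a/EI  [x>a] = (-12)·(4/3)/5000 = -2/625 rad
Load 3 — applied couple M₀=15 kN·m at a=12/5 m (b=L-a=8/5):
  θ_3 = M₀x/EI  [x≤a] = 15·(8/5)/5000 = 3/625 rad
Superposition: θ = Σ θ_i = -409/234375 rad ≈ -0.001745 rad

θ(8/5) = -409/234375 rad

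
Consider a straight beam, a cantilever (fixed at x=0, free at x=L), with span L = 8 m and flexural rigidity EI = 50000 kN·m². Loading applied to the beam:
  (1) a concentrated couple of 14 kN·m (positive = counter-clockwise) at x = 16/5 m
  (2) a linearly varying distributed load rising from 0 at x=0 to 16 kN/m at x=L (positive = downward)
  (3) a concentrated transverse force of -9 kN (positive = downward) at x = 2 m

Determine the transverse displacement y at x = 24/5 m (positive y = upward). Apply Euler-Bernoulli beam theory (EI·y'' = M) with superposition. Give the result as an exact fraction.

y(24/5) = -10067263/195312500 m

Load 1 — applied couple M₀=14 kN·m at a=16/5 m (b=L-a=24/5):
  y_1 = M₀a(2x-a)/(2EI)  [x>a] = 14·(16/5)·(2·(24/5)-(16/5))/(2·50000) = 224/78125 m
Load 2 — triangular load w₀=16 kN/m (0→w₀ over full span):
  y_2 = (w₀Lx³/12-w₀L²x²/6-w₀x⁵/(120L))/EI = (16·8·(24/5)³/12-16·8²·(24/5)²/6-16·(24/5)⁵/(120·8))/50000 = -2729472/48828125 m
Load 3 — point force P=-9 kN at a=2 m (b=L-a=6):
  y_3 = -Pa²(3x-a)/(6EI)  [x>a] = -(-9)·2²·(3·(24/5)-2)/(6·50000) = 93/62500 m
Superposition: y = Σ y_i = -10067263/195312500 m ≈ -0.051544 m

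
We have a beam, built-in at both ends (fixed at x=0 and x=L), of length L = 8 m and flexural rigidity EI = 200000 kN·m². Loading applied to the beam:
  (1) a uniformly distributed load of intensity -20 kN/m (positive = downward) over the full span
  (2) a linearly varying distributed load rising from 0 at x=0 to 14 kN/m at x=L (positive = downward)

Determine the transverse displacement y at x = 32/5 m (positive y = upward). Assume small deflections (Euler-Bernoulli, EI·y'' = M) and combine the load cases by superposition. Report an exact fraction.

y(32/5) = 38912/146484375 m

Load 1 — uniform load w=-20 kN/m over full span:
  y_1 = -wx²(L-x)²/(24EI) = -(-20)·(32/5)²·(8-(32/5))²/(24·200000) = 512/1171875 m
Load 2 — triangular load w₀=14 kN/m (0→w₀ over full span):
  y_2 = -w₀x²(L-x)²(x+2L)/(120LEI) = -14·(32/5)²·(8-(32/5))²·((32/5)+2·8)/(120·8·200000) = -25088/146484375 m
Superposition: y = Σ y_i = 38912/146484375 m ≈ 0.000266 m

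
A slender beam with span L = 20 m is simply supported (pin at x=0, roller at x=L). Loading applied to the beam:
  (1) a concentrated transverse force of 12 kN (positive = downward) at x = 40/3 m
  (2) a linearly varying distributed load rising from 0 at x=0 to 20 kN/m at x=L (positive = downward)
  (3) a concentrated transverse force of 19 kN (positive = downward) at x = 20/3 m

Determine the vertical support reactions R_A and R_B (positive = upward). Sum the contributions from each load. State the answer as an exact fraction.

R_A = 250/3 kN, R_B = 443/3 kN

Load 1 — point force P=12 kN at a=40/3 m (b=L-a=20/3):
  R_A = Pb/L = 12·(20/3)/20 = 4 kN
  R_B = Pa/L = 12·(40/3)/20 = 8 kN
Load 2 — triangular load w₀=20 kN/m (0→w₀ over full span):
  R_A = w₀L/6 = 20·20/6 = 200/3 kN
  R_B = w₀L/3 = 20·20/3 = 400/3 kN
Load 3 — point force P=19 kN at a=20/3 m (b=L-a=40/3):
  R_A = Pb/L = 19·(40/3)/20 = 38/3 kN
  R_B = Pa/L = 19·(20/3)/20 = 19/3 kN
Superposition: R_A = 250/3 kN, R_B = 443/3 kN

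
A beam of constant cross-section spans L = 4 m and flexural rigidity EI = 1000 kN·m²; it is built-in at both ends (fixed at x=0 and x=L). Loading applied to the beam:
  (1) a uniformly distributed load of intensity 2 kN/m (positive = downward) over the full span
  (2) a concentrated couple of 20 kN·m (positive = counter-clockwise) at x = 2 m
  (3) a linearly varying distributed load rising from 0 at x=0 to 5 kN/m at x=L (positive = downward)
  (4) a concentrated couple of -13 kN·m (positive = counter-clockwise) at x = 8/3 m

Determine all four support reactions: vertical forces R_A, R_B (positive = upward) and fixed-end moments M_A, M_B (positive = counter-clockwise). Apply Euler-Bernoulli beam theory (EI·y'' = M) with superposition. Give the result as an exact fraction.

Load 1 — uniform load w=2 kN/m over full span:
  R_A = wL/2 = 2·4/2 = 4 kN
  M_A = wL²/12 = 2·4²/12 = 8/3 kN·m
  R_B = wL/2 = 2·4/2 = 4 kN
  M_B = -wL²/12 = -2·4²/12 = -8/3 kN·m
Load 2 — applied couple M₀=20 kN·m at a=2 m (b=L-a=2):
  R_A = 6M₀ab/L³ = 6·20·2·2/4³ = 15/2 kN
  M_A = M₀b(2a-b)/L² = 20·2·(2·2-2)/4² = 5 kN·m
  R_B = -6M₀ab/L³ = -6·20·2·2/4³ = -15/2 kN
  M_B = M₀a(2b-a)/L² = 20·2·(2·2-2)/4² = 5 kN·m
Load 3 — triangular load w₀=5 kN/m (0→w₀ over full span):
  R_A = 3w₀L/20 = 3·5·4/20 = 3 kN
  M_A = w₀L²/30 = 5·4²/30 = 8/3 kN·m
  R_B = 7w₀L/20 = 7·5·4/20 = 7 kN
  M_B = -w₀L²/20 = -5·4²/20 = -4 kN·m
Load 4 — applied couple M₀=-13 kN·m at a=8/3 m (b=L-a=4/3):
  R_A = 6M₀ab/L³ = 6·(-13)·(8/3)·(4/3)/4³ = -13/3 kN
  M_A = M₀b(2a-b)/L² = (-13)·(4/3)·(2·(8/3)-(4/3))/4² = -13/3 kN·m
  R_B = -6M₀ab/L³ = -6·(-13)·(8/3)·(4/3)/4³ = 13/3 kN
  M_B = M₀a(2b-a)/L² = (-13)·(8/3)·(2·(4/3)-(8/3))/4² = 0 kN·m
Superposition: R_A = 61/6 kN, M_A = 6 kN·m, R_B = 47/6 kN, M_B = -5/3 kN·m

R_A = 61/6 kN, M_A = 6 kN·m, R_B = 47/6 kN, M_B = -5/3 kN·m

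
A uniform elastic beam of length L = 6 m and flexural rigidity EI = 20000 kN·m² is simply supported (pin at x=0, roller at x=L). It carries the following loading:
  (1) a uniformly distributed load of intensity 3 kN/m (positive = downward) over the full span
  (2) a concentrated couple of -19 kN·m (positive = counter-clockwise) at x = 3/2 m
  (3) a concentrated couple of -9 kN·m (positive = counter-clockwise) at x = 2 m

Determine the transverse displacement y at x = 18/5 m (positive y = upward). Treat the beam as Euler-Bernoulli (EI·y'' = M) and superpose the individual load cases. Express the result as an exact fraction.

y(18/5) = -222273/50000000 m

Load 1 — uniform load w=3 kN/m over full span:
  y_1 = -wx(L³-2Lx²+x³)/(24EI) = -3·(18/5)·(6³-2·6·(18/5)²+(18/5)³)/(24·20000) = -7533/3125000 m
Load 2 — applied couple M₀=-19 kN·m at a=3/2 m (b=L-a=9/2):
  y_2 = (M₀x³/(6L)-M₀(x-a)²/2+C₁x)/EI  [x>a] with C₁=M₀(3b²-L²)/(6L)=-209/16 = ((-19)·(18/5)³/(6·6)-(-19)·((18/5)-(3/2))²/2+(-209/16)·(18/5))/20000 = -14877/10000000 m
Load 3 — applied couple M₀=-9 kN·m at a=2 m (b=L-a=4):
  y_3 = (M₀x³/(6L)-M₀(x-a)²/2+C₁x)/EI  [x>a] with C₁=M₀(3b²-L²)/(6L)=-3 = ((-9)·(18/5)³/(6·6)-(-9)·((18/5)-2)²/2+(-3)·(18/5))/20000 = -171/312500 m
Superposition: y = Σ y_i = -222273/50000000 m ≈ -0.004445 m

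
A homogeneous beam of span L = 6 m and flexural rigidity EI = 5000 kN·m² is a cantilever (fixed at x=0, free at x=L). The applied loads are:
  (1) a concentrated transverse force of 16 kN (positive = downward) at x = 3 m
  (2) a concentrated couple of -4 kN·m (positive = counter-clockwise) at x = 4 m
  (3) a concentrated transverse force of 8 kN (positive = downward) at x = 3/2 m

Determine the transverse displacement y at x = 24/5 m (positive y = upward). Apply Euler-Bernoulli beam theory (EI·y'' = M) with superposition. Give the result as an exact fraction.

y(24/5) = -3571/50000 m

Load 1 — point force P=16 kN at a=3 m (b=L-a=3):
  y_1 = -Pa²(3x-a)/(6EI)  [x>a] = -16·3²·(3·(24/5)-3)/(6·5000) = -171/3125 m
Load 2 — applied couple M₀=-4 kN·m at a=4 m (b=L-a=2):
  y_2 = M₀a(2x-a)/(2EI)  [x>a] = (-4)·4·(2·(24/5)-4)/(2·5000) = -28/3125 m
Load 3 — point force P=8 kN at a=3/2 m (b=L-a=9/2):
  y_3 = -Pa²(3x-a)/(6EI)  [x>a] = -8·(3/2)²·(3·(24/5)-(3/2))/(6·5000) = -387/50000 m
Superposition: y = Σ y_i = -3571/50000 m ≈ -0.071420 m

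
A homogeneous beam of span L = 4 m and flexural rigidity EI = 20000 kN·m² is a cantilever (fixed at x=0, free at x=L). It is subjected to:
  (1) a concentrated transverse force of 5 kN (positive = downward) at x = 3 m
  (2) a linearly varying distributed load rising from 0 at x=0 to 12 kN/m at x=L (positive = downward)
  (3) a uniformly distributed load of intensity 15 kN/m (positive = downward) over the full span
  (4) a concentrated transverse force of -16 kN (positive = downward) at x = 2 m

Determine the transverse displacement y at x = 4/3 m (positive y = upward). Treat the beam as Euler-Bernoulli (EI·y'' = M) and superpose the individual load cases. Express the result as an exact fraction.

y(4/3) = -18481/3037500 m

Load 1 — point force P=5 kN at a=3 m (b=L-a=1):
  y_1 = -Px²(3a-x)/(6EI)  [x≤a] = -5·(4/3)²·(3·3-(4/3))/(6·20000) = -23/40500 m
Load 2 — triangular load w₀=12 kN/m (0→w₀ over full span):
  y_2 = (w₀Lx³/12-w₀L²x²/6-w₀x⁵/(120L))/EI = (12·4·(4/3)³/12-12·4²·(4/3)²/6-12·(4/3)⁵/(120·4))/20000 = -1804/759375 m
Load 3 — uniform load w=15 kN/m over full span:
  y_3 = -wx²(x²-4Lx+6L²)/(24EI) = -15·(4/3)²·((4/3)²-4·4·(4/3)+6·4²)/(24·20000) = -43/10125 m
Load 4 — point force P=-16 kN at a=2 m (b=L-a=2):
  y_4 = -Px²(3a-x)/(6EI)  [x≤a] = -(-16)·(4/3)²·(3·2-(4/3))/(6·20000) = 56/50625 m
Superposition: y = Σ y_i = -18481/3037500 m ≈ -0.006084 m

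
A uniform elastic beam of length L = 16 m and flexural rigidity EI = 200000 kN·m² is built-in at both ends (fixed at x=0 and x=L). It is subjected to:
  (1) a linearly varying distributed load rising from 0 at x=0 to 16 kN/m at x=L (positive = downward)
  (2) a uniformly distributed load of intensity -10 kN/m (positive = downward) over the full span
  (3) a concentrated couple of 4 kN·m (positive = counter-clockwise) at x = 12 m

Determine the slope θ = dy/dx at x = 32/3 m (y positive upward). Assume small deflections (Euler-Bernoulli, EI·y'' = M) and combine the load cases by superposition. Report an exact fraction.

Load 1 — triangular load w₀=16 kN/m (0→w₀ over full span):
  θ_1 = -w₀(2x(L-x)(L-2x)(x+2L)+x²(L-x)²)/(120LEI) = -16·(2·(32/3)·(16-(32/3))·(16-2·(32/3))·((32/3)+2·16)+(32/3)²·(16-(32/3))²)/(120·16·200000) = 3584/3796875 rad
Load 2 — uniform load w=-10 kN/m over full span:
  θ_2 = -wx(L-x)(L-2x)/(12EI) = -(-10)·(32/3)·(16-(32/3))·(16-2·(32/3))/(12·200000) = -64/50625 rad
Load 3 — applied couple M₀=4 kN·m at a=12 m (b=L-a=4):
  θ_3 = (R_Ax²/2 - M_Ax)/EI  [x≤a] with R_A=9/32, M_A=5/4 = ((9/32)·(32/3)²/2 - (5/4)·(32/3))/200000 = 1/75000 rad
Superposition: θ = Σ θ_i = -9323/30375000 rad ≈ -0.000307 rad

θ(32/3) = -9323/30375000 rad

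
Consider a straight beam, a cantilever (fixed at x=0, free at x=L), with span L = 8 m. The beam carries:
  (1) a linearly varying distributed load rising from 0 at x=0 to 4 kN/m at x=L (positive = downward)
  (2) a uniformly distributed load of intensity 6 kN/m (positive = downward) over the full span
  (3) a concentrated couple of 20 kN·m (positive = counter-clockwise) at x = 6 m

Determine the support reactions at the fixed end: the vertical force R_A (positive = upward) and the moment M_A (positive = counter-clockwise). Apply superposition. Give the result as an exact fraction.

R_A = 64 kN, M_A = 772/3 kN·m

Load 1 — triangular load w₀=4 kN/m (0→w₀ over full span):
  R_A = w₀L/2 = 4·8/2 = 16 kN
  M_A = w₀L²/3 = 4·8²/3 = 256/3 kN·m
Load 2 — uniform load w=6 kN/m over full span:
  R_A = wL = 6·8 = 48 kN
  M_A = wL²/2 = 6·8²/2 = 192 kN·m
Load 3 — applied couple M₀=20 kN·m at a=6 m (b=L-a=2):
  R_A = 0 kN
  M_A = -M₀ = -20 kN·m
Superposition: R_A = 64 kN, M_A = 772/3 kN·m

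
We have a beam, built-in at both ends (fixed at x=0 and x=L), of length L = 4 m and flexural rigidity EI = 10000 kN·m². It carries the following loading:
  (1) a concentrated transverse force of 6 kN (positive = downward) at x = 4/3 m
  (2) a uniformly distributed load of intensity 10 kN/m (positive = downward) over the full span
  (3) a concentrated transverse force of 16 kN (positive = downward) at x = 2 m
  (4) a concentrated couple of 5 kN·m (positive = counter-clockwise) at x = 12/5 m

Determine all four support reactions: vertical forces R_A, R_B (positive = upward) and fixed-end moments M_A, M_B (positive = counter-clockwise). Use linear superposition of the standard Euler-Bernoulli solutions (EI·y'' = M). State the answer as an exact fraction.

R_A = 1541/45 kN, M_A = 1192/45 kN·m, R_B = 1249/45 kN, M_B = -1013/45 kN·m

Load 1 — point force P=6 kN at a=4/3 m (b=L-a=8/3):
  R_A = Pb²(3a+b)/L³ = 6·(8/3)²·(3·(4/3)+(8/3))/4³ = 40/9 kN
  M_A = Pab²/L² = 6·(4/3)·(8/3)²/4² = 32/9 kN·m
  R_B = Pa²(a+3b)/L³ = 6·(4/3)²·((4/3)+3·(8/3))/4³ = 14/9 kN
  M_B = -Pa²b/L² = -6·(4/3)²·(8/3)/4² = -16/9 kN·m
Load 2 — uniform load w=10 kN/m over full span:
  R_A = wL/2 = 10·4/2 = 20 kN
  M_A = wL²/12 = 10·4²/12 = 40/3 kN·m
  R_B = wL/2 = 10·4/2 = 20 kN
  M_B = -wL²/12 = -10·4²/12 = -40/3 kN·m
Load 3 — point force P=16 kN at a=2 m (b=L-a=2):
  R_A = Pb²(3a+b)/L³ = 16·2²·(3·2+2)/4³ = 8 kN
  M_A = Pab²/L² = 16·2·2²/4² = 8 kN·m
  R_B = Pa²(a+3b)/L³ = 16·2²·(2+3·2)/4³ = 8 kN
  M_B = -Pa²b/L² = -16·2²·2/4² = -8 kN·m
Load 4 — applied couple M₀=5 kN·m at a=12/5 m (b=L-a=8/5):
  R_A = 6M₀ab/L³ = 6·5·(12/5)·(8/5)/4³ = 9/5 kN
  M_A = M₀b(2a-b)/L² = 5·(8/5)·(2·(12/5)-(8/5))/4² = 8/5 kN·m
  R_B = -6M₀ab/L³ = -6·5·(12/5)·(8/5)/4³ = -9/5 kN
  M_B = M₀a(2b-a)/L² = 5·(12/5)·(2·(8/5)-(12/5))/4² = 3/5 kN·m
Superposition: R_A = 1541/45 kN, M_A = 1192/45 kN·m, R_B = 1249/45 kN, M_B = -1013/45 kN·m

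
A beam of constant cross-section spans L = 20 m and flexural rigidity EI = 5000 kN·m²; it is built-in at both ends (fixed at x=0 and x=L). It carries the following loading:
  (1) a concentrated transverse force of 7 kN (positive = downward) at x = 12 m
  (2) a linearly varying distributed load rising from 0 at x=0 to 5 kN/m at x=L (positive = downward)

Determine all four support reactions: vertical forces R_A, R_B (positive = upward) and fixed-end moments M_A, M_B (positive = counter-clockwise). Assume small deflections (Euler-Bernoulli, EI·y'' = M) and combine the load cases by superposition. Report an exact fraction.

Load 1 — point force P=7 kN at a=12 m (b=L-a=8):
  R_A = Pb²(3a+b)/L³ = 7·8²·(3·12+8)/20³ = 308/125 kN
  M_A = Pab²/L² = 7·12·8²/20² = 336/25 kN·m
  R_B = Pa²(a+3b)/L³ = 7·12²·(12+3·8)/20³ = 567/125 kN
  M_B = -Pa²b/L² = -7·12²·8/20² = -504/25 kN·m
Load 2 — triangular load w₀=5 kN/m (0→w₀ over full span):
  R_A = 3w₀L/20 = 3·5·20/20 = 15 kN
  M_A = w₀L²/30 = 5·20²/30 = 200/3 kN·m
  R_B = 7w₀L/20 = 7·5·20/20 = 35 kN
  M_B = -w₀L²/20 = -5·20²/20 = -100 kN·m
Superposition: R_A = 2183/125 kN, M_A = 6008/75 kN·m, R_B = 4942/125 kN, M_B = -3004/25 kN·m

R_A = 2183/125 kN, M_A = 6008/75 kN·m, R_B = 4942/125 kN, M_B = -3004/25 kN·m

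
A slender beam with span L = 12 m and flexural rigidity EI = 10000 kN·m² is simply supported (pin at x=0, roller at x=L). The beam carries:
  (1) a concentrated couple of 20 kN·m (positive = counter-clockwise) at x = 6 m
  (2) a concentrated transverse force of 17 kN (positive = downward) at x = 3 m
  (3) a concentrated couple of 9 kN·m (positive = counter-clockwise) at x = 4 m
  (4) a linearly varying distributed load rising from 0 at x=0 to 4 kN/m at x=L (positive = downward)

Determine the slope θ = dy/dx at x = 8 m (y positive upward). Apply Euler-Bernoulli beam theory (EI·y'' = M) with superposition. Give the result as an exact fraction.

θ(8) = 44521/3600000 rad

Load 1 — applied couple M₀=20 kN·m at a=6 m (b=L-a=6):
  θ_1 = (M₀x²/(2L)-M₀(x-a)+C₁)/EI  [x>a] with C₁=M₀(3b²-L²)/(6L)=-10 = (20·8²/(2·12)-20·(8-6)+(-10))/10000 = 1/3000 rad
Load 2 — point force P=17 kN at a=3 m (b=L-a=9):
  θ_2 = -Pa(2L²-6Lx+3x²+a²)/(6LEI)  [x>a] = -17·3·(2·12²-6·12·8+3·8²+3²)/(6·12·10000) = 493/80000 rad
Load 3 — applied couple M₀=9 kN·m at a=4 m (b=L-a=8):
  θ_3 = (M₀x²/(2L)-M₀(x-a)+C₁)/EI  [x>a] with C₁=M₀(3b²-L²)/(6L)=6 = (9·8²/(2·12)-9·(8-4)+6)/10000 = -3/5000 rad
Load 4 — triangular load w₀=4 kN/m (0→w₀ over full span):
  θ_4 = -w₀(7L⁴-30L²x²+15x⁴)/(360LEI) = -4·(7·12⁴-30·12²·8²+15·8⁴)/(360·12·10000) = 182/28125 rad
Superposition: θ = Σ θ_i = 44521/3600000 rad ≈ 0.012367 rad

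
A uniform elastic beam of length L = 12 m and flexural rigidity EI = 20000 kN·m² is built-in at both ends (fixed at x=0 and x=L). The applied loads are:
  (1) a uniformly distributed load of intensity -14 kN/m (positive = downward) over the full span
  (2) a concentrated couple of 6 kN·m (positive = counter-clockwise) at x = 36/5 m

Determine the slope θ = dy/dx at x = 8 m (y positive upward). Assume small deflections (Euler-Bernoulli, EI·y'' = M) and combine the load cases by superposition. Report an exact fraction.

θ(8) = -1373/187500 rad

Load 1 — uniform load w=-14 kN/m over full span:
  θ_1 = -wx(L-x)(L-2x)/(12EI) = -(-14)·8·(12-8)·(12-2·8)/(12·20000) = -14/1875 rad
Load 2 — applied couple M₀=6 kN·m at a=36/5 m (b=L-a=24/5):
  θ_2 = (R_Ax²/2 - M_Ax - M₀(x-a))/EI  [x>a] with R_A=18/25, M_A=48/25 = ((18/25)·8²/2 - (48/25)·8 - 6·(8-(36/5)))/20000 = 9/62500 rad
Superposition: θ = Σ θ_i = -1373/187500 rad ≈ -0.007323 rad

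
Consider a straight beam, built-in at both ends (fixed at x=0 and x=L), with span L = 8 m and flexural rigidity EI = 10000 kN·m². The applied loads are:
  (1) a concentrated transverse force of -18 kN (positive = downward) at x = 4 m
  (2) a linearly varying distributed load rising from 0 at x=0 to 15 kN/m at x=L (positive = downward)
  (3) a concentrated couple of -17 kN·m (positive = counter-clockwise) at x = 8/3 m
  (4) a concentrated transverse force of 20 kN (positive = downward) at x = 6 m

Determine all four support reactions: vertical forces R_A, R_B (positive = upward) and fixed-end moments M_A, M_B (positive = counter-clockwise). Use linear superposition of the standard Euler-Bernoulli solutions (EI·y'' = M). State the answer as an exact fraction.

R_A = 223/24 kN, M_A = 43/2 kN·m, R_B = 1265/24 kN, M_B = -349/6 kN·m

Load 1 — point force P=-18 kN at a=4 m (b=L-a=4):
  R_A = Pb²(3a+b)/L³ = (-18)·4²·(3·4+4)/8³ = -9 kN
  M_A = Pab²/L² = (-18)·4·4²/8² = -18 kN·m
  R_B = Pa²(a+3b)/L³ = (-18)·4²·(4+3·4)/8³ = -9 kN
  M_B = -Pa²b/L² = -(-18)·4²·4/8² = 18 kN·m
Load 2 — triangular load w₀=15 kN/m (0→w₀ over full span):
  R_A = 3w₀L/20 = 3·15·8/20 = 18 kN
  M_A = w₀L²/30 = 15·8²/30 = 32 kN·m
  R_B = 7w₀L/20 = 7·15·8/20 = 42 kN
  M_B = -w₀L²/20 = -15·8²/20 = -48 kN·m
Load 3 — applied couple M₀=-17 kN·m at a=8/3 m (b=L-a=16/3):
  R_A = 6M₀ab/L³ = 6·(-17)·(8/3)·(16/3)/8³ = -17/6 kN
  M_A = M₀b(2a-b)/L² = (-17)·(16/3)·(2·(8/3)-(16/3))/8² = 0 kN·m
  R_B = -6M₀ab/L³ = -6·(-17)·(8/3)·(16/3)/8³ = 17/6 kN
  M_B = M₀a(2b-a)/L² = (-17)·(8/3)·(2·(16/3)-(8/3))/8² = -17/3 kN·m
Load 4 — point force P=20 kN at a=6 m (b=L-a=2):
  R_A = Pb²(3a+b)/L³ = 20·2²·(3·6+2)/8³ = 25/8 kN
  M_A = Pab²/L² = 20·6·2²/8² = 15/2 kN·m
  R_B = Pa²(a+3b)/L³ = 20·6²·(6+3·2)/8³ = 135/8 kN
  M_B = -Pa²b/L² = -20·6²·2/8² = -45/2 kN·m
Superposition: R_A = 223/24 kN, M_A = 43/2 kN·m, R_B = 1265/24 kN, M_B = -349/6 kN·m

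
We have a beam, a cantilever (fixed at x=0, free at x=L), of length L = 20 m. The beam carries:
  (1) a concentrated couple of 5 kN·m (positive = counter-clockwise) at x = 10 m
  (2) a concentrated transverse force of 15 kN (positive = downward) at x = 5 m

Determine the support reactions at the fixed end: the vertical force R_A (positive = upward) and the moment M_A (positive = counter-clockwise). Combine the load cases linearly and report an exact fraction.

R_A = 15 kN, M_A = 70 kN·m

Load 1 — applied couple M₀=5 kN·m at a=10 m (b=L-a=10):
  R_A = 0 kN
  M_A = -M₀ = -5 kN·m
Load 2 — point force P=15 kN at a=5 m (b=L-a=15):
  R_A = P = 15 kN
  M_A = Pa = 15·5 = 75 kN·m
Superposition: R_A = 15 kN, M_A = 70 kN·m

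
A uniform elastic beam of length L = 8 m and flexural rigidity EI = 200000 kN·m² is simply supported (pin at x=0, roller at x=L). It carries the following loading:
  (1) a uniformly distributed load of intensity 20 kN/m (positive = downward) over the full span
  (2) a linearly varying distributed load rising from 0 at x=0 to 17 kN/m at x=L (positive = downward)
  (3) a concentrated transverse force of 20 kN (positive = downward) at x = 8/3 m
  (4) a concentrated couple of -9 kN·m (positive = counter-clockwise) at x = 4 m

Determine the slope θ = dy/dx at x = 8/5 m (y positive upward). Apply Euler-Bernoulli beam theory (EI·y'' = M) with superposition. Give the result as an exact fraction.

Load 1 — uniform load w=20 kN/m over full span:
  θ_1 = -w(L³-6Lx²+4x³)/(24EI) = -20·(8³-6·8·(8/5)²+4·(8/5)³)/(24·200000) = -132/78125 rad
Load 2 — triangular load w₀=17 kN/m (0→w₀ over full span):
  θ_2 = -w₀(7L⁴-30L²x²+15x⁴)/(360LEI) = -17·(7·8⁴-30·8²·(8/5)²+15·(8/5)⁴)/(360·8·200000) = -12376/17578125 rad
Load 3 — point force P=20 kN at a=8/3 m (b=L-a=16/3):
  θ_3 = -Pb(L²-b²-3x²)/(6LEI)  [x≤a] = -20·(16/3)·(8²-(16/3)²-3·(8/5)²)/(6·8·200000) = -392/1265625 rad
Load 4 — applied couple M₀=-9 kN·m at a=4 m (b=L-a=4):
  θ_4 = (M₀x²/(2L)+C₁)/EI  [x≤a] with C₁=M₀(3b²-L²)/(6L)=3 = ((-9)·(8/5)²/(2·8)+3)/200000 = 39/5000000 rad
Superposition: θ = Σ θ_i = -27292801/10125000000 rad ≈ -0.002696 rad

θ(8/5) = -27292801/10125000000 rad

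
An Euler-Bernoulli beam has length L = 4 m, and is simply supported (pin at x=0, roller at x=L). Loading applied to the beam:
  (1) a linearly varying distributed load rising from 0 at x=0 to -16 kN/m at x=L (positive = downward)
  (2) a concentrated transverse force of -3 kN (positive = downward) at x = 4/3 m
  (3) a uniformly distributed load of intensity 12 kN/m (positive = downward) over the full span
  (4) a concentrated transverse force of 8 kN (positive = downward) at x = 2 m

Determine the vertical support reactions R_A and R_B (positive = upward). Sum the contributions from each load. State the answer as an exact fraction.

Load 1 — triangular load w₀=-16 kN/m (0→w₀ over full span):
  R_A = w₀L/6 = (-16)·4/6 = -32/3 kN
  R_B = w₀L/3 = (-16)·4/3 = -64/3 kN
Load 2 — point force P=-3 kN at a=4/3 m (b=L-a=8/3):
  R_A = Pb/L = (-3)·(8/3)/4 = -2 kN
  R_B = Pa/L = (-3)·(4/3)/4 = -1 kN
Load 3 — uniform load w=12 kN/m over full span:
  R_A = wL/2 = 12·4/2 = 24 kN
  R_B = wL/2 = 12·4/2 = 24 kN
Load 4 — point force P=8 kN at a=2 m (b=L-a=2):
  R_A = Pb/L = 8·2/4 = 4 kN
  R_B = Pa/L = 8·2/4 = 4 kN
Superposition: R_A = 46/3 kN, R_B = 17/3 kN

R_A = 46/3 kN, R_B = 17/3 kN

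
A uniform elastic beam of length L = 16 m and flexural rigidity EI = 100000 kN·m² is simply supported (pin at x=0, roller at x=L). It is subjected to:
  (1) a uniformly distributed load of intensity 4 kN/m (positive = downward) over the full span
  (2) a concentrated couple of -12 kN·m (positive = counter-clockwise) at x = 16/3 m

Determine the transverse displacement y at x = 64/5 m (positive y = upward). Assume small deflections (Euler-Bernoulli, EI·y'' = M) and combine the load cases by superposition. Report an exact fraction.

Load 1 — uniform load w=4 kN/m over full span:
  y_1 = -wx(L³-2Lx²+x³)/(24EI) = -4·(64/5)·(16³-2·16·(64/5)²+(64/5)³)/(24·100000) = -118784/5859375 m
Load 2 — applied couple M₀=-12 kN·m at a=16/3 m (b=L-a=32/3):
  y_2 = (M₀x³/(6L)-M₀(x-a)²/2+C₁x)/EI  [x>a] with C₁=M₀(3b²-L²)/(6L)=-32/3 = ((-12)·(64/5)³/(6·16)-(-12)·((64/5)-(16/3))²/2+(-32/3)·(64/5))/100000 = -752/1171875 m
Superposition: y = Σ y_i = -40848/1953125 m ≈ -0.020914 m

y(64/5) = -40848/1953125 m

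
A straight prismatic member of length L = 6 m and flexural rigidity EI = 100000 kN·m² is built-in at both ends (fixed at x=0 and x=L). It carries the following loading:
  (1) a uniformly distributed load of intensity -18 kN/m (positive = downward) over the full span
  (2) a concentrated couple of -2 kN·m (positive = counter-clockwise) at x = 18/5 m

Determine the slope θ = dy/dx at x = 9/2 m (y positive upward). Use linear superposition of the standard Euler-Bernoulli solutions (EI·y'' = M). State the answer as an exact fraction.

θ(9/2) = -6111/20000000 rad

Load 1 — uniform load w=-18 kN/m over full span:
  θ_1 = -wx(L-x)(L-2x)/(12EI) = -(-18)·(9/2)·(6-(9/2))·(6-2·(9/2))/(12·100000) = -243/800000 rad
Load 2 — applied couple M₀=-2 kN·m at a=18/5 m (b=L-a=12/5):
  θ_2 = (R_Ax²/2 - M_Ax - M₀(x-a))/EI  [x>a] with R_A=-12/25, M_A=-16/25 = ((-12/25)·(9/2)²/2 - (-16/25)·(9/2) - (-2)·((9/2)-(18/5)))/100000 = -9/5000000 rad
Superposition: θ = Σ θ_i = -6111/20000000 rad ≈ -0.000306 rad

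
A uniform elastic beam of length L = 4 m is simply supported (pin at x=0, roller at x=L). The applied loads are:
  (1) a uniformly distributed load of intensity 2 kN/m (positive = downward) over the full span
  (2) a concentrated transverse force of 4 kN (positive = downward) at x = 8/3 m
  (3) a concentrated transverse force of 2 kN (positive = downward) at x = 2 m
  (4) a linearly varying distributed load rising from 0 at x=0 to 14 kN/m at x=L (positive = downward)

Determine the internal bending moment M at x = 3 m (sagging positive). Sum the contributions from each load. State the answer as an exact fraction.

M(3) = 227/12 kN·m

Load 1 — uniform load w=2 kN/m over full span:
  M_1 = wx(L-x)/2 = 2·3·(4-3)/2 = 3 kN·m
Load 2 — point force P=4 kN at a=8/3 m (b=L-a=4/3):
  M_2 = Pa(L-x)/L  [x>a] = 4·(8/3)·(4-3)/4 = 8/3 kN·m
Load 3 — point force P=2 kN at a=2 m (b=L-a=2):
  M_3 = Pa(L-x)/L  [x>a] = 2·2·(4-3)/4 = 1 kN·m
Load 4 — triangular load w₀=14 kN/m (0→w₀ over full span):
  M_4 = w₀Lx/6 - w₀x³/(6L) = 14·4·3/6 - 14·3³/(6·4) = 49/4 kN·m
Superposition: M = Σ M_i = 227/12 kN·m ≈ 18.916667 kN·m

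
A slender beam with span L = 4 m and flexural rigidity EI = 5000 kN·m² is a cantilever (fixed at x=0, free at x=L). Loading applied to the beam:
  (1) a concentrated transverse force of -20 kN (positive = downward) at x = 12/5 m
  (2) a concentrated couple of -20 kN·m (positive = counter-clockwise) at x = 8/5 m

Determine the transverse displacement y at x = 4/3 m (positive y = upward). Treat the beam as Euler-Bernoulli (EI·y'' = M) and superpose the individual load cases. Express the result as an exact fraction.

Load 1 — point force P=-20 kN at a=12/5 m (b=L-a=8/5):
  y_1 = -Px²(3a-x)/(6EI)  [x≤a] = -(-20)·(4/3)²·(3·(12/5)-(4/3))/(6·5000) = 352/50625 m
Load 2 — applied couple M₀=-20 kN·m at a=8/5 m (b=L-a=12/5):
  y_2 = M₀x²/(2EI)  [x≤a] = (-20)·(4/3)²/(2·5000) = -4/1125 m
Superposition: y = Σ y_i = 172/50625 m ≈ 0.003398 m

y(4/3) = 172/50625 m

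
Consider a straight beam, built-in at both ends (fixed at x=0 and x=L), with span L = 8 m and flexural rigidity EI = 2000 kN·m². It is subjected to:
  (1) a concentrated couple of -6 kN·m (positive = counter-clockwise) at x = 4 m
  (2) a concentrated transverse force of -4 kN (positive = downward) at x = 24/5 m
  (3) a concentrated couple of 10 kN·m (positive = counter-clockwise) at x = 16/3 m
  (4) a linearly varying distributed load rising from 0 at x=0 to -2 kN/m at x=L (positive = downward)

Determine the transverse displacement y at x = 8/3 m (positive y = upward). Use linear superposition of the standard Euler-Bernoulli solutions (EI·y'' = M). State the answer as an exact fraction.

y(8/3) = 54289/11390625 m

Load 1 — applied couple M₀=-6 kN·m at a=4 m (b=L-a=4):
  y_1 = (R_Ax³/6 - M_Ax²/2)/EI  [x≤a] with R_A=-9/8, M_A=-3/2 = ((-9/8)·(8/3)³/6 - (-3/2)·(8/3)²/2)/2000 = 1/1125 m
Load 2 — point force P=-4 kN at a=24/5 m (b=L-a=16/5):
  y_2 = -Pb²x²(3aL-(3a+b)x)/(6L³EI)  [x≤a] = -(-4)·(16/5)²·(8/3)²·(3·(24/5)·8-(3·(24/5)+(16/5))·(8/3))/(6·8³·2000) = 4096/1265625 m
Load 3 — applied couple M₀=10 kN·m at a=16/3 m (b=L-a=8/3):
  y_3 = (R_Ax³/6 - M_Ax²/2)/EI  [x≤a] with R_A=5/3, M_A=10/3 = ((5/3)·(8/3)³/6 - (10/3)·(8/3)²/2)/2000 = -4/1215 m
Load 4 — triangular load w₀=-2 kN/m (0→w₀ over full span):
  y_4 = -w₀x²(L-x)²(x+2L)/(120LEI) = -(-2)·(8/3)²·(8-(8/3))²·((8/3)+2·8)/(120·8·2000) = 1792/455625 m
Superposition: y = Σ y_i = 54289/11390625 m ≈ 0.004766 m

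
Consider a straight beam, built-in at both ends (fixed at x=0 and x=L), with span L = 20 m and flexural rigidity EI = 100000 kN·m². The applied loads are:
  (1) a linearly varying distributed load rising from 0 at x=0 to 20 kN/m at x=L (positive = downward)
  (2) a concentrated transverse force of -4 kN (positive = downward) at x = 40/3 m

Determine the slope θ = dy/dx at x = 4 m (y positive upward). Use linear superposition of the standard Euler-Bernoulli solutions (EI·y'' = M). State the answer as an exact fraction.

Load 1 — triangular load w₀=20 kN/m (0→w₀ over full span):
  θ_1 = -w₀(2x(L-x)(L-2x)(x+2L)+x²(L-x)²)/(120LEI) = -20·(2·4·(20-4)·(20-2·4)·(4+2·20)+4²·(20-4)²)/(120·20·100000) = -56/9375 rad
Load 2 — point force P=-4 kN at a=40/3 m (b=L-a=20/3):
  θ_2 = -Pb²x(2aL-(3a+b)x)/(2L³EI)  [x≤a] = -(-4)·(20/3)²·4·(2·(40/3)·20-(3·(40/3)+(20/3))·4)/(2·20³·100000) = 13/84375 rad
Superposition: θ = Σ θ_i = -491/84375 rad ≈ -0.005819 rad

θ(4) = -491/84375 rad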